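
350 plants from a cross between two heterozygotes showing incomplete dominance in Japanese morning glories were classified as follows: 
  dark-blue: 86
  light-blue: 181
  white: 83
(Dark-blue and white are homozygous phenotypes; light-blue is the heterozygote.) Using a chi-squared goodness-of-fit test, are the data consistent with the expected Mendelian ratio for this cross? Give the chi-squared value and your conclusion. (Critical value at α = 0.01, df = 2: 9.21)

With incomplete dominance, a heterozygote × heterozygote cross gives a 1:2:1 phenotypic ratio.
Total ratio parts = 4. Expected numbers out of 350:
  dark-blue: 350 × 1/4 = 87.5
  light-blue: 350 × 2/4 = 175
  white: 350 × 1/4 = 87.5
χ² = Σ (O − E)² / E
  dark-blue: (86 − 87.5)² / 87.5 = 0.0257
  light-blue: (181 − 175)² / 175 = 0.2057
  white: (83 − 87.5)² / 87.5 = 0.2314
χ² = 0.0257 + 0.2057 + 0.2314 = 0.4628 ≈ 0.463
Degrees of freedom = 3 − 1 = 2; critical value at α = 0.01 is 9.21.
Since 0.463 < 9.21, we fail to reject the null hypothesis — the data are consistent with the 1:2:1 ratio.

0.463; consistent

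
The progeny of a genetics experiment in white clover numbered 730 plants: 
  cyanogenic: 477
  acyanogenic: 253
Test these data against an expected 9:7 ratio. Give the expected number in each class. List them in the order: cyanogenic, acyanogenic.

Expected counts for N = 730 under a 9:7 ratio (total parts = 16):
  cyanogenic: 730 × 9/16 = 410.625
  acyanogenic: 730 × 7/16 = 319.375

410.625, 319.375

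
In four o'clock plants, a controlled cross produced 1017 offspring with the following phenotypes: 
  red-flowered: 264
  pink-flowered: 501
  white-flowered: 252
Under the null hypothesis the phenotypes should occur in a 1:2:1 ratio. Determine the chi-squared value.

The 1:2:1 ratio has 4 parts, so with N = 1017 the expected counts are:
  red-flowered: 1017 × 1/4 = 254.25
  pink-flowered: 1017 × 2/4 = 508.5
  white-flowered: 1017 × 1/4 = 254.25
χ² = Σ (O − E)² / E
  red-flowered: (264 − 254.25)² / 254.25 = 0.3739
  pink-flowered: (501 − 508.5)² / 508.5 = 0.1106
  white-flowered: (252 − 254.25)² / 254.25 = 0.0199
χ² = 0.3739 + 0.1106 + 0.0199 = 0.5044 ≈ 0.504

0.504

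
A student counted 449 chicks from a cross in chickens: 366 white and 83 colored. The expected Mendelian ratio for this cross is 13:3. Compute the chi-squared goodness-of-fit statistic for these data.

Total ratio parts = 16. Expected numbers out of 449:
  white: 449 × 13/16 = 364.8125
  colored: 449 × 3/16 = 84.1875
χ² = Σ (O − E)² / E
  white: (366 − 364.8125)² / 364.8125 = 0.0039
  colored: (83 − 84.1875)² / 84.1875 = 0.0168
χ² = 0.0039 + 0.0168 = 0.0207 ≈ 0.021

0.021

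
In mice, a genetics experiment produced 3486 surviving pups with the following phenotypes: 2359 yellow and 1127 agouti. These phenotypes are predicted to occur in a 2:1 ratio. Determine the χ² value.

1.581

Under the 2:1 hypothesis (Σ ratio = 3, N = 3486):
  yellow: 3486 × 2/3 = 2324
  agouti: 3486 × 1/3 = 1162
χ² = Σ (O − E)² / E
  yellow: (2359 − 2324)² / 2324 = 0.5271
  agouti: (1127 − 1162)² / 1162 = 1.0542
χ² = 0.5271 + 1.0542 = 1.5813 ≈ 1.581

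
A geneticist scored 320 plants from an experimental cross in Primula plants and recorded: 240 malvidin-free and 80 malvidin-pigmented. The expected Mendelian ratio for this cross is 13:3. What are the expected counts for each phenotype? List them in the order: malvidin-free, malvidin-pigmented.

260, 60

Expected counts for N = 320 under a 13:3 ratio (total parts = 16):
  malvidin-free: 320 × 13/16 = 260
  malvidin-pigmented: 320 × 3/16 = 60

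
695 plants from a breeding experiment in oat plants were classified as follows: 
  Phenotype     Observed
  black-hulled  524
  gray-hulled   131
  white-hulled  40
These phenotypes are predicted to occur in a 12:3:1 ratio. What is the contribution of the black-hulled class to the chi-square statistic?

0.015

Under the 12:3:1 hypothesis (Σ ratio = 16, N = 695):
  black-hulled: 695 × 12/16 = 521.25
  gray-hulled: 695 × 3/16 = 130.3125
  white-hulled: 695 × 1/16 = 43.4375
Contribution of black-hulled: (524 − 521.25)² / 521.25 = 0.0145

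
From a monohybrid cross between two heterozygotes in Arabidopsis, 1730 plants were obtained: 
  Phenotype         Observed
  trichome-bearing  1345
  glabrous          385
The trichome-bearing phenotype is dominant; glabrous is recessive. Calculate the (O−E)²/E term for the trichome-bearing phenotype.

For a monohybrid cross between heterozygotes with complete dominance, the expected phenotypic ratio is 3:1.
The 3:1 ratio has 4 parts, so with N = 1730 the expected counts are:
  trichome-bearing: 1730 × 3/4 = 1297.5
  glabrous: 1730 × 1/4 = 432.5
Contribution of trichome-bearing: (1345 − 1297.5)² / 1297.5 = 1.7389

1.739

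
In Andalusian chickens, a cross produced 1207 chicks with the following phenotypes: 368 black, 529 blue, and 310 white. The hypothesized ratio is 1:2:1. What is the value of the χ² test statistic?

23.968

Expected counts for N = 1207 under a 1:2:1 ratio (total parts = 4):
  black: 1207 × 1/4 = 301.75
  blue: 1207 × 2/4 = 603.5
  white: 1207 × 1/4 = 301.75
χ² = Σ (O − E)² / E
  black: (368 − 301.75)² / 301.75 = 14.5454
  blue: (529 − 603.5)² / 603.5 = 9.1968
  white: (310 − 301.75)² / 301.75 = 0.2256
χ² = 14.5454 + 9.1968 + 0.2256 = 23.9678 ≈ 23.968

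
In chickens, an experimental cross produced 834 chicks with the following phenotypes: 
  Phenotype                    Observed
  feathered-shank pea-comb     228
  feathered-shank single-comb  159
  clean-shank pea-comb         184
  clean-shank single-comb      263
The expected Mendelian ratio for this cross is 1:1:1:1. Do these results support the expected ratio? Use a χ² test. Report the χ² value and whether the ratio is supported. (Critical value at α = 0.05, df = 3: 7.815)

30.700; not consistent

Total ratio parts = 4. Expected numbers out of 834:
  feathered-shank pea-comb: 834 × 1/4 = 208.5
  feathered-shank single-comb: 834 × 1/4 = 208.5
  clean-shank pea-comb: 834 × 1/4 = 208.5
  clean-shank single-comb: 834 × 1/4 = 208.5
χ² = Σ (O − E)² / E
  feathered-shank pea-comb: (228 − 208.5)² / 208.5 = 1.8237
  feathered-shank single-comb: (159 − 208.5)² / 208.5 = 11.7518
  clean-shank pea-comb: (184 − 208.5)² / 208.5 = 2.8789
  clean-shank single-comb: (263 − 208.5)² / 208.5 = 14.2458
χ² = 1.8237 + 11.7518 + 2.8789 + 14.2458 = 30.7002 ≈ 30.700
Degrees of freedom = 4 − 1 = 3; critical value at α = 0.05 is 7.815.
Since 30.700 > 7.815, we reject the null hypothesis — the data do not fit the 1:1:1:1 ratio.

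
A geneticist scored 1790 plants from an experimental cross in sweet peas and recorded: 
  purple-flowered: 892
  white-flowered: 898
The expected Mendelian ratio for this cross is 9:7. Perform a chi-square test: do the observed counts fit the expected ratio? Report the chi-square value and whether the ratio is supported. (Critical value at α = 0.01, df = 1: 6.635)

29.957; not consistent

Total ratio parts = 16. Expected numbers out of 1790:
  purple-flowered: 1790 × 9/16 = 1006.875
  white-flowered: 1790 × 7/16 = 783.125
χ² = Σ (O − E)² / E
  purple-flowered: (892 − 1006.875)² / 1006.875 = 13.1062
  white-flowered: (898 − 783.125)² / 783.125 = 16.8508
χ² = 13.1062 + 16.8508 = 29.957
Degrees of freedom = 2 − 1 = 1; critical value at α = 0.01 is 6.635.
Since 29.957 > 6.635, we reject the null hypothesis — the data do not fit the 9:7 ratio.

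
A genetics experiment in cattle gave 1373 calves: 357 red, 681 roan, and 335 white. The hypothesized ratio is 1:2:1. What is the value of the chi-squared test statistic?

0.793

Expected counts for N = 1373 under a 1:2:1 ratio (total parts = 4):
  red: 1373 × 1/4 = 343.25
  roan: 1373 × 2/4 = 686.5
  white: 1373 × 1/4 = 343.25
χ² = Σ (O − E)² / E
  red: (357 − 343.25)² / 343.25 = 0.5508
  roan: (681 − 686.5)² / 686.5 = 0.0441
  white: (335 − 343.25)² / 343.25 = 0.1983
χ² = 0.5508 + 0.0441 + 0.1983 = 0.7932 ≈ 0.793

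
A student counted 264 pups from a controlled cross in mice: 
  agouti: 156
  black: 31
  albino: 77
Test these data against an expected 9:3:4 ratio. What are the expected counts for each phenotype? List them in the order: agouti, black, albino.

Total ratio parts = 16. Expected numbers out of 264:
  agouti: 264 × 9/16 = 148.5
  black: 264 × 3/16 = 49.5
  albino: 264 × 4/16 = 66

148.5, 49.5, 66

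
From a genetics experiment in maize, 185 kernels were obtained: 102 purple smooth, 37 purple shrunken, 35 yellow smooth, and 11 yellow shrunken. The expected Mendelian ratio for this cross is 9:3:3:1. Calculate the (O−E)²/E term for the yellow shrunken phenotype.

Total ratio parts = 16. Expected numbers out of 185:
  purple smooth: 185 × 9/16 = 104.0625
  purple shrunken: 185 × 3/16 = 34.6875
  yellow smooth: 185 × 3/16 = 34.6875
  yellow shrunken: 185 × 1/16 = 11.5625
Contribution of yellow shrunken: (11 − 11.5625)² / 11.5625 = 0.0274

0.027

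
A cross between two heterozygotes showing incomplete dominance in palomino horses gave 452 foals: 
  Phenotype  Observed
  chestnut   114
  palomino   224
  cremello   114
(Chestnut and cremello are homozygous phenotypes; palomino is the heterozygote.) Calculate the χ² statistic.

With incomplete dominance, a heterozygote × heterozygote cross gives a 1:2:1 phenotypic ratio.
Expected counts for N = 452 under a 1:2:1 ratio (total parts = 4):
  chestnut: 452 × 1/4 = 113
  palomino: 452 × 2/4 = 226
  cremello: 452 × 1/4 = 113
χ² = Σ (O − E)² / E
  chestnut: (114 − 113)² / 113 = 0.0088
  palomino: (224 − 226)² / 226 = 0.0177
  cremello: (114 − 113)² / 113 = 0.0088
χ² = 0.0088 + 0.0177 + 0.0088 = 0.0353 ≈ 0.035

0.035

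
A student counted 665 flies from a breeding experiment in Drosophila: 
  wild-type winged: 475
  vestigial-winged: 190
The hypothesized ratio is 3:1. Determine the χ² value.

Under the 3:1 hypothesis (Σ ratio = 4, N = 665):
  wild-type winged: 665 × 3/4 = 498.75
  vestigial-winged: 665 × 1/4 = 166.25
χ² = Σ (O − E)² / E
  wild-type winged: (475 − 498.75)² / 498.75 = 1.1310
  vestigial-winged: (190 − 166.25)² / 166.25 = 3.3929
χ² = 1.1310 + 3.3929 = 4.5239 ≈ 4.524

4.524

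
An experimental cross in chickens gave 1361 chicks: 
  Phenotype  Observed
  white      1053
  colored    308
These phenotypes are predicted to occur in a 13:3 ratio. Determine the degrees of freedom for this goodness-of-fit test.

1

A goodness-of-fit test with 2 phenotype classes has df = 2 − 1 = 1.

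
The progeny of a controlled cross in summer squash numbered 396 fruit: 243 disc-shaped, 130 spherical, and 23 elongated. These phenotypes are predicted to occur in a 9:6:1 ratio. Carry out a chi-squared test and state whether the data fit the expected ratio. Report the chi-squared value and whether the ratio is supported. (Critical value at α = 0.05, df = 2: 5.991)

Under the 9:6:1 hypothesis (Σ ratio = 16, N = 396):
  disc-shaped: 396 × 9/16 = 222.75
  spherical: 396 × 6/16 = 148.5
  elongated: 396 × 1/16 = 24.75
χ² = Σ (O − E)² / E
  disc-shaped: (243 − 222.75)² / 222.75 = 1.8409
  spherical: (130 − 148.5)² / 148.5 = 2.3047
  elongated: (23 − 24.75)² / 24.75 = 0.1237
χ² = 1.8409 + 2.3047 + 0.1237 = 4.2693 ≈ 4.269
Degrees of freedom = 3 − 1 = 2; critical value at α = 0.05 is 5.991.
Since 4.269 < 5.991, we fail to reject the null hypothesis — the data are consistent with the 9:6:1 ratio.

4.269; consistent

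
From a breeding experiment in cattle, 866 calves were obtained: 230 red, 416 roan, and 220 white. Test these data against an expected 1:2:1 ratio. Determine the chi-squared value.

1.566

Expected counts for N = 866 under a 1:2:1 ratio (total parts = 4):
  red: 866 × 1/4 = 216.5
  roan: 866 × 2/4 = 433
  white: 866 × 1/4 = 216.5
χ² = Σ (O − E)² / E
  red: (230 − 216.5)² / 216.5 = 0.8418
  roan: (416 − 433)² / 433 = 0.6674
  white: (220 − 216.5)² / 216.5 = 0.0566
χ² = 0.8418 + 0.6674 + 0.0566 = 1.5658 ≈ 1.566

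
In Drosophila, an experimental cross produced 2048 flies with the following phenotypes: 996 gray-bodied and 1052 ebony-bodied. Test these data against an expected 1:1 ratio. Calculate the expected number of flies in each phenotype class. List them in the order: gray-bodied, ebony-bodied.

Total ratio parts = 2. Expected numbers out of 2048:
  gray-bodied: 2048 × 1/2 = 1024
  ebony-bodied: 2048 × 1/2 = 1024

1024, 1024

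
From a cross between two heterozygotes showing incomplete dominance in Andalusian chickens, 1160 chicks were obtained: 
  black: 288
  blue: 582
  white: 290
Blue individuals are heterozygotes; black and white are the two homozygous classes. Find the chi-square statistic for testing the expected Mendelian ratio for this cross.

0.021

With incomplete dominance, a heterozygote × heterozygote cross gives a 1:2:1 phenotypic ratio.
The 1:2:1 ratio has 4 parts, so with N = 1160 the expected counts are:
  black: 1160 × 1/4 = 290
  blue: 1160 × 2/4 = 580
  white: 1160 × 1/4 = 290
χ² = Σ (O − E)² / E
  black: (288 − 290)² / 290 = 0.0138
  blue: (582 − 580)² / 580 = 0.0069
  white: (290 − 290)² / 290 = 0.0000
χ² = 0.0138 + 0.0069 + 0.0000 = 0.0207 ≈ 0.021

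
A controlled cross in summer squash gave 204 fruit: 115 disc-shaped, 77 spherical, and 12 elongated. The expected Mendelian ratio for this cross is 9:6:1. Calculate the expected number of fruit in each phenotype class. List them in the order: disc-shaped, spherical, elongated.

114.75, 76.5, 12.75

The 9:6:1 ratio has 16 parts, so with N = 204 the expected counts are:
  disc-shaped: 204 × 9/16 = 114.75
  spherical: 204 × 6/16 = 76.5
  elongated: 204 × 1/16 = 12.75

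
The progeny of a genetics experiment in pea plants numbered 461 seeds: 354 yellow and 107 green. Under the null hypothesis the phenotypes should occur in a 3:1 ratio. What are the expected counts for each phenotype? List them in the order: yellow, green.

345.75, 115.25

Total ratio parts = 4. Expected numbers out of 461:
  yellow: 461 × 3/4 = 345.75
  green: 461 × 1/4 = 115.25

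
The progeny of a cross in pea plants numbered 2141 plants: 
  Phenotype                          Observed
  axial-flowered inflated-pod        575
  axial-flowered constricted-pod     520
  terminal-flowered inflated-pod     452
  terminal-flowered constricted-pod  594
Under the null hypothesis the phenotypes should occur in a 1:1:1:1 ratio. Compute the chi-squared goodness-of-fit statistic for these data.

The 1:1:1:1 ratio has 4 parts, so with N = 2141 the expected counts are:
  axial-flowered inflated-pod: 2141 × 1/4 = 535.25
  axial-flowered constricted-pod: 2141 × 1/4 = 535.25
  terminal-flowered inflated-pod: 2141 × 1/4 = 535.25
  terminal-flowered constricted-pod: 2141 × 1/4 = 535.25
χ² = Σ (O − E)² / E
  axial-flowered inflated-pod: (575 − 535.25)² / 535.25 = 2.9520
  axial-flowered constricted-pod: (520 − 535.25)² / 535.25 = 0.4345
  terminal-flowered inflated-pod: (452 − 535.25)² / 535.25 = 12.9483
  terminal-flowered constricted-pod: (594 − 535.25)² / 535.25 = 6.4485
χ² = 2.9520 + 0.4345 + 12.9483 + 6.4485 = 22.7833 ≈ 22.783

22.783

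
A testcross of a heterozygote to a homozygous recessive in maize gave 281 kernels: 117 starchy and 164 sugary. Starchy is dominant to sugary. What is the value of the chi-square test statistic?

7.861

A testcross of a heterozygote (Aa × aa) gives a 1:1 phenotypic ratio.
The 1:1 ratio has 2 parts, so with N = 281 the expected counts are:
  starchy: 281 × 1/2 = 140.5
  sugary: 281 × 1/2 = 140.5
χ² = Σ (O − E)² / E
  starchy: (117 − 140.5)² / 140.5 = 3.9306
  sugary: (164 − 140.5)² / 140.5 = 3.9306
χ² = 3.9306 + 3.9306 = 7.8612 ≈ 7.861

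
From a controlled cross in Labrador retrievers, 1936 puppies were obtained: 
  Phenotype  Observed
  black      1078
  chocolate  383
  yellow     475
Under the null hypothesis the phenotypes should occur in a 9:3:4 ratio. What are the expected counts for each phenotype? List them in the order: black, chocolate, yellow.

1089, 363, 484

Under the 9:3:4 hypothesis (Σ ratio = 16, N = 1936):
  black: 1936 × 9/16 = 1089
  chocolate: 1936 × 3/16 = 363
  yellow: 1936 × 4/16 = 484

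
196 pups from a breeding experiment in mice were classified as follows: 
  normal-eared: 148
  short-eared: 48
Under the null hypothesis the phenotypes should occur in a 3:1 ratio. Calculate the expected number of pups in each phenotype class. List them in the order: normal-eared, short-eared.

Under the 3:1 hypothesis (Σ ratio = 4, N = 196):
  normal-eared: 196 × 3/4 = 147
  short-eared: 196 × 1/4 = 49

147, 49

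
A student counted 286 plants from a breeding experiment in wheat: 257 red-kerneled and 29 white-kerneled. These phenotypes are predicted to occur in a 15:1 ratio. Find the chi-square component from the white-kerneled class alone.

The 15:1 ratio has 16 parts, so with N = 286 the expected counts are:
  red-kerneled: 286 × 15/16 = 268.125
  white-kerneled: 286 × 1/16 = 17.875
Contribution of white-kerneled: (29 − 17.875)² / 17.875 = 6.9240

6.924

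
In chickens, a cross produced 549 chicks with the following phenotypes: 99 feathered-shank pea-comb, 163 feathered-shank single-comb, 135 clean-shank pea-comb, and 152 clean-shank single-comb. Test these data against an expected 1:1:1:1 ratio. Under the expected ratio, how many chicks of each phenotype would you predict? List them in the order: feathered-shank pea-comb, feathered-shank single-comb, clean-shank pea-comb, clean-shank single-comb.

137.25, 137.25, 137.25, 137.25

Under the 1:1:1:1 hypothesis (Σ ratio = 4, N = 549):
  feathered-shank pea-comb: 549 × 1/4 = 137.25
  feathered-shank single-comb: 549 × 1/4 = 137.25
  clean-shank pea-comb: 549 × 1/4 = 137.25
  clean-shank single-comb: 549 × 1/4 = 137.25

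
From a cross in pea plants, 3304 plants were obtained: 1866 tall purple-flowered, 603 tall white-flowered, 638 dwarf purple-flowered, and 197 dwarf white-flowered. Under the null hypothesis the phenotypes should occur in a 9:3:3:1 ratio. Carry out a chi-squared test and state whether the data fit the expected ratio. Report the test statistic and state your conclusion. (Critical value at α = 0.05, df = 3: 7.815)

1.459; consistent

The 9:3:3:1 ratio has 16 parts, so with N = 3304 the expected counts are:
  tall purple-flowered: 3304 × 9/16 = 1858.5
  tall white-flowered: 3304 × 3/16 = 619.5
  dwarf purple-flowered: 3304 × 3/16 = 619.5
  dwarf white-flowered: 3304 × 1/16 = 206.5
χ² = Σ (O − E)² / E
  tall purple-flowered: (1866 − 1858.5)² / 1858.5 = 0.0303
  tall white-flowered: (603 − 619.5)² / 619.5 = 0.4395
  dwarf purple-flowered: (638 − 619.5)² / 619.5 = 0.5525
  dwarf white-flowered: (197 − 206.5)² / 206.5 = 0.4370
χ² = 0.0303 + 0.4395 + 0.5525 + 0.4370 = 1.4593 ≈ 1.459
Degrees of freedom = 4 − 1 = 3; critical value at α = 0.05 is 7.815.
Since 1.459 < 7.815, we fail to reject the null hypothesis — the data are consistent with the 9:3:3:1 ratio.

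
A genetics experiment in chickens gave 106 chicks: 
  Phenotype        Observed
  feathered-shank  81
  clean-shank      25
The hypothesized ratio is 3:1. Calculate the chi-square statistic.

0.113

The 3:1 ratio has 4 parts, so with N = 106 the expected counts are:
  feathered-shank: 106 × 3/4 = 79.5
  clean-shank: 106 × 1/4 = 26.5
χ² = Σ (O − E)² / E
  feathered-shank: (81 − 79.5)² / 79.5 = 0.0283
  clean-shank: (25 − 26.5)² / 26.5 = 0.0849
χ² = 0.0283 + 0.0849 = 0.1132 ≈ 0.113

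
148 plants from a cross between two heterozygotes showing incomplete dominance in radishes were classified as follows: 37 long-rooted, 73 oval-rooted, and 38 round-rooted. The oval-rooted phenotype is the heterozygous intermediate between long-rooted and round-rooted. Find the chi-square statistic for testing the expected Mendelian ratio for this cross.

With incomplete dominance, a heterozygote × heterozygote cross gives a 1:2:1 phenotypic ratio.
The 1:2:1 ratio has 4 parts, so with N = 148 the expected counts are:
  long-rooted: 148 × 1/4 = 37
  oval-rooted: 148 × 2/4 = 74
  round-rooted: 148 × 1/4 = 37
χ² = Σ (O − E)² / E
  long-rooted: (37 − 37)² / 37 = 0.0000
  oval-rooted: (73 − 74)² / 74 = 0.0135
  round-rooted: (38 − 37)² / 37 = 0.0270
χ² = 0.0000 + 0.0135 + 0.0270 = 0.0405 ≈ 0.041

0.041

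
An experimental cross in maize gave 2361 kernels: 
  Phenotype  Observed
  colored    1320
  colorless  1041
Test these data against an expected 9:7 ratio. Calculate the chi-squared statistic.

Under the 9:7 hypothesis (Σ ratio = 16, N = 2361):
  colored: 2361 × 9/16 = 1328.0625
  colorless: 2361 × 7/16 = 1032.9375
χ² = Σ (O − E)² / E
  colored: (1320 − 1328.0625)² / 1328.0625 = 0.0489
  colorless: (1041 − 1032.9375)² / 1032.9375 = 0.0629
χ² = 0.0489 + 0.0629 = 0.1118 ≈ 0.112

0.112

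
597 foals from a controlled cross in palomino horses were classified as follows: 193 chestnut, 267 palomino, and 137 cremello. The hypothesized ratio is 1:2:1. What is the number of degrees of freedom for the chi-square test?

2

A goodness-of-fit test with 3 phenotype classes has df = 3 − 1 = 2.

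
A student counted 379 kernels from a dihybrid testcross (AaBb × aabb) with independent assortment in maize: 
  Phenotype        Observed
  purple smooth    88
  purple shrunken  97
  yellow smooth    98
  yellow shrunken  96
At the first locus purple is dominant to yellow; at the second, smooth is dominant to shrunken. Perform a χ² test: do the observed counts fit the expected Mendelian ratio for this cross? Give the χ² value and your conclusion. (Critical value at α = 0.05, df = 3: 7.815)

A dihybrid testcross with independent assortment gives a 1:1:1:1 ratio.
Under the 1:1:1:1 hypothesis (Σ ratio = 4, N = 379):
  purple smooth: 379 × 1/4 = 94.75
  purple shrunken: 379 × 1/4 = 94.75
  yellow smooth: 379 × 1/4 = 94.75
  yellow shrunken: 379 × 1/4 = 94.75
χ² = Σ (O − E)² / E
  purple smooth: (88 − 94.75)² / 94.75 = 0.4809
  purple shrunken: (97 − 94.75)² / 94.75 = 0.0534
  yellow smooth: (98 − 94.75)² / 94.75 = 0.1115
  yellow shrunken: (96 − 94.75)² / 94.75 = 0.0165
χ² = 0.4809 + 0.0534 + 0.1115 + 0.0165 = 0.6623 ≈ 0.662
Degrees of freedom = 4 − 1 = 3; critical value at α = 0.05 is 7.815.
Since 0.662 < 7.815, we fail to reject the null hypothesis — the data are consistent with the 1:1:1:1 ratio.

0.662; consistent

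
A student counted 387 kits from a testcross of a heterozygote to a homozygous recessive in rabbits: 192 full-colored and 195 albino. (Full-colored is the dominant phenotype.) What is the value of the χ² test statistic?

0.023

A testcross of a heterozygote (Aa × aa) gives a 1:1 phenotypic ratio.
The 1:1 ratio has 2 parts, so with N = 387 the expected counts are:
  full-colored: 387 × 1/2 = 193.5
  albino: 387 × 1/2 = 193.5
χ² = Σ (O − E)² / E
  full-colored: (192 − 193.5)² / 193.5 = 0.0116
  albino: (195 − 193.5)² / 193.5 = 0.0116
χ² = 0.0116 + 0.0116 = 0.0232 ≈ 0.023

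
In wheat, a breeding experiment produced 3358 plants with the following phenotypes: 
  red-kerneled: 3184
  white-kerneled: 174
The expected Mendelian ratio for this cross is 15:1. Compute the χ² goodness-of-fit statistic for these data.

The 15:1 ratio has 16 parts, so with N = 3358 the expected counts are:
  red-kerneled: 3358 × 15/16 = 3148.125
  white-kerneled: 3358 × 1/16 = 209.875
χ² = Σ (O − E)² / E
  red-kerneled: (3184 − 3148.125)² / 3148.125 = 0.4088
  white-kerneled: (174 − 209.875)² / 209.875 = 6.1323
χ² = 0.4088 + 6.1323 = 6.5411 ≈ 6.541

6.541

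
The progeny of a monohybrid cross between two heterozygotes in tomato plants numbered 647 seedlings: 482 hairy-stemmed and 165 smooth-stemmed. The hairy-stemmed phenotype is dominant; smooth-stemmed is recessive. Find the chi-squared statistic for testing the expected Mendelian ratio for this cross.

0.087

For a monohybrid cross between heterozygotes with complete dominance, the expected phenotypic ratio is 3:1.
Under the 3:1 hypothesis (Σ ratio = 4, N = 647):
  hairy-stemmed: 647 × 3/4 = 485.25
  smooth-stemmed: 647 × 1/4 = 161.75
χ² = Σ (O − E)² / E
  hairy-stemmed: (482 − 485.25)² / 485.25 = 0.0218
  smooth-stemmed: (165 − 161.75)² / 161.75 = 0.0653
χ² = 0.0218 + 0.0653 = 0.0871 ≈ 0.087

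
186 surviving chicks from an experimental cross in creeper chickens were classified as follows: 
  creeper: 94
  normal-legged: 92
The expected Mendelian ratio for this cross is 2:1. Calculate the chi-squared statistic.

Total ratio parts = 3. Expected numbers out of 186:
  creeper: 186 × 2/3 = 124
  normal-legged: 186 × 1/3 = 62
χ² = Σ (O − E)² / E
  creeper: (94 − 124)² / 124 = 7.2581
  normal-legged: (92 − 62)² / 62 = 14.5161
χ² = 7.2581 + 14.5161 = 21.7742 ≈ 21.774

21.774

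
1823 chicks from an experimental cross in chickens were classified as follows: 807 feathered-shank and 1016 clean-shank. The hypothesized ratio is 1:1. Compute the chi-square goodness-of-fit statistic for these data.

Expected counts for N = 1823 under a 1:1 ratio (total parts = 2):
  feathered-shank: 1823 × 1/2 = 911.5
  clean-shank: 1823 × 1/2 = 911.5
χ² = Σ (O − E)² / E
  feathered-shank: (807 − 911.5)² / 911.5 = 11.9805
  clean-shank: (1016 − 911.5)² / 911.5 = 11.9805
χ² = 11.9805 + 11.9805 = 23.961

23.961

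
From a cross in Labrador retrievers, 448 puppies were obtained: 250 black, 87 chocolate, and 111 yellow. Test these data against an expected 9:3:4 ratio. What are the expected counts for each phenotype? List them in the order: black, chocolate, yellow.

Total ratio parts = 16. Expected numbers out of 448:
  black: 448 × 9/16 = 252
  chocolate: 448 × 3/16 = 84
  yellow: 448 × 4/16 = 112

252, 84, 112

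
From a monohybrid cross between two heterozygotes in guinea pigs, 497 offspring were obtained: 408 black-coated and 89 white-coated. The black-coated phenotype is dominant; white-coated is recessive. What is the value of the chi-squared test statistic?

For a monohybrid cross between heterozygotes with complete dominance, the expected phenotypic ratio is 3:1.
The 3:1 ratio has 4 parts, so with N = 497 the expected counts are:
  black-coated: 497 × 3/4 = 372.75
  white-coated: 497 × 1/4 = 124.25
χ² = Σ (O − E)² / E
  black-coated: (408 − 372.75)² / 372.75 = 3.3335
  white-coated: (89 − 124.25)² / 124.25 = 10.0005
χ² = 3.3335 + 10.0005 = 13.334

13.334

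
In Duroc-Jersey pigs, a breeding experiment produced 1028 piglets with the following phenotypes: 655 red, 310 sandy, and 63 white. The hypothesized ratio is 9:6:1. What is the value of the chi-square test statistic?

The 9:6:1 ratio has 16 parts, so with N = 1028 the expected counts are:
  red: 1028 × 9/16 = 578.25
  sandy: 1028 × 6/16 = 385.5
  white: 1028 × 1/16 = 64.25
χ² = Σ (O − E)² / E
  red: (655 − 578.25)² / 578.25 = 10.1869
  sandy: (310 − 385.5)² / 385.5 = 14.7866
  white: (63 − 64.25)² / 64.25 = 0.0243
χ² = 10.1869 + 14.7866 + 0.0243 = 24.9978 ≈ 24.998

24.998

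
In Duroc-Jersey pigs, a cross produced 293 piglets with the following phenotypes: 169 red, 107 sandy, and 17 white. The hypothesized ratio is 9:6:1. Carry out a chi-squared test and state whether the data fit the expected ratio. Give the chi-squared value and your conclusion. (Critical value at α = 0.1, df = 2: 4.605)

0.276; consistent

Total ratio parts = 16. Expected numbers out of 293:
  red: 293 × 9/16 = 164.8125
  sandy: 293 × 6/16 = 109.875
  white: 293 × 1/16 = 18.3125
χ² = Σ (O − E)² / E
  red: (169 − 164.8125)² / 164.8125 = 0.1064
  sandy: (107 − 109.875)² / 109.875 = 0.0752
  white: (17 − 18.3125)² / 18.3125 = 0.0941
χ² = 0.1064 + 0.0752 + 0.0941 = 0.2757 ≈ 0.276
Degrees of freedom = 3 − 1 = 2; critical value at α = 0.1 is 4.605.
Since 0.276 < 4.605, we fail to reject the null hypothesis — the data are consistent with the 9:6:1 ratio.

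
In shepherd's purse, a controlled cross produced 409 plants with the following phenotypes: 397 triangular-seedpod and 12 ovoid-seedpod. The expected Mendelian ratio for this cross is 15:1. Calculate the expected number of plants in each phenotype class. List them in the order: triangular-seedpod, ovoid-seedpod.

383.4375, 25.5625

Under the 15:1 hypothesis (Σ ratio = 16, N = 409):
  triangular-seedpod: 409 × 15/16 = 383.4375
  ovoid-seedpod: 409 × 1/16 = 25.5625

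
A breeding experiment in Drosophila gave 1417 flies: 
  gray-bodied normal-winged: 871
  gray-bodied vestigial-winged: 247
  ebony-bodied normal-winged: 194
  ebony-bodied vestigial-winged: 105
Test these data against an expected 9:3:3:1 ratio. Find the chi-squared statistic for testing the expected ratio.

30.567

Expected counts for N = 1417 under a 9:3:3:1 ratio (total parts = 16):
  gray-bodied normal-winged: 1417 × 9/16 = 797.0625
  gray-bodied vestigial-winged: 1417 × 3/16 = 265.6875
  ebony-bodied normal-winged: 1417 × 3/16 = 265.6875
  ebony-bodied vestigial-winged: 1417 × 1/16 = 88.5625
χ² = Σ (O − E)² / E
  gray-bodied normal-winged: (871 − 797.0625)² / 797.0625 = 6.8586
  gray-bodied vestigial-winged: (247 − 265.6875)² / 265.6875 = 1.3144
  ebony-bodied normal-winged: (194 − 265.6875)² / 265.6875 = 19.3426
  ebony-bodied vestigial-winged: (105 − 88.5625)² / 88.5625 = 3.0509
χ² = 6.8586 + 1.3144 + 19.3426 + 3.0509 = 30.5665 ≈ 30.567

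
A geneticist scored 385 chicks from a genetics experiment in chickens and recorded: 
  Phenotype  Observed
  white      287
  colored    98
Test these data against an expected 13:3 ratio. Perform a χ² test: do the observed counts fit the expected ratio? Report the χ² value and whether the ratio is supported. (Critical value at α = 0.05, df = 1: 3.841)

11.360; not consistent

Expected counts for N = 385 under a 13:3 ratio (total parts = 16):
  white: 385 × 13/16 = 312.8125
  colored: 385 × 3/16 = 72.1875
χ² = Σ (O − E)² / E
  white: (287 − 312.8125)² / 312.8125 = 2.1300
  colored: (98 − 72.1875)² / 72.1875 = 9.2299
χ² = 2.1300 + 9.2299 = 11.3599 ≈ 11.360
Degrees of freedom = 2 − 1 = 1; critical value at α = 0.05 is 3.841.
Since 11.360 > 3.841, we reject the null hypothesis — the data do not fit the 13:3 ratio.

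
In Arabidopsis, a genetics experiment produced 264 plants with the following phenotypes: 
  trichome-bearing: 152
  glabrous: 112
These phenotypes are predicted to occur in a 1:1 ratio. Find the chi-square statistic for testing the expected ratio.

The 1:1 ratio has 2 parts, so with N = 264 the expected counts are:
  trichome-bearing: 264 × 1/2 = 132
  glabrous: 264 × 1/2 = 132
χ² = Σ (O − E)² / E
  trichome-bearing: (152 − 132)² / 132 = 3.0303
  glabrous: (112 − 132)² / 132 = 3.0303
χ² = 3.0303 + 3.0303 = 6.0606 ≈ 6.061

6.061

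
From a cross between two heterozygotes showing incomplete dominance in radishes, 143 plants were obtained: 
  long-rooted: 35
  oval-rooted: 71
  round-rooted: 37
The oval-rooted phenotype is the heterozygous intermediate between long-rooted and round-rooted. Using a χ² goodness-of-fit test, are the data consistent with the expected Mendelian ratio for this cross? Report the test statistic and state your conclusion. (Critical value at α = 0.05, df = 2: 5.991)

With incomplete dominance, a heterozygote × heterozygote cross gives a 1:2:1 phenotypic ratio.
Total ratio parts = 4. Expected numbers out of 143:
  long-rooted: 143 × 1/4 = 35.75
  oval-rooted: 143 × 2/4 = 71.5
  round-rooted: 143 × 1/4 = 35.75
χ² = Σ (O − E)² / E
  long-rooted: (35 − 35.75)² / 35.75 = 0.0157
  oval-rooted: (71 − 71.5)² / 71.5 = 0.0035
  round-rooted: (37 − 35.75)² / 35.75 = 0.0437
χ² = 0.0157 + 0.0035 + 0.0437 = 0.0629 ≈ 0.063
Degrees of freedom = 3 − 1 = 2; critical value at α = 0.05 is 5.991.
Since 0.063 < 5.991, we fail to reject the null hypothesis — the data are consistent with the 1:2:1 ratio.

0.063; consistent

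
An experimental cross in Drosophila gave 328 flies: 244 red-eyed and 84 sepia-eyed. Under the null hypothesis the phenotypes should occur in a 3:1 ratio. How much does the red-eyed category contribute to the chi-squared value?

0.016

Under the 3:1 hypothesis (Σ ratio = 4, N = 328):
  red-eyed: 328 × 3/4 = 246
  sepia-eyed: 328 × 1/4 = 82
Contribution of red-eyed: (244 − 246)² / 246 = 0.0163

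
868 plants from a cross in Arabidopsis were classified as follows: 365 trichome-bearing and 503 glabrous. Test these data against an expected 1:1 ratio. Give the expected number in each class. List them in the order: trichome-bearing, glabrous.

434, 434

Total ratio parts = 2. Expected numbers out of 868:
  trichome-bearing: 868 × 1/2 = 434
  glabrous: 868 × 1/2 = 434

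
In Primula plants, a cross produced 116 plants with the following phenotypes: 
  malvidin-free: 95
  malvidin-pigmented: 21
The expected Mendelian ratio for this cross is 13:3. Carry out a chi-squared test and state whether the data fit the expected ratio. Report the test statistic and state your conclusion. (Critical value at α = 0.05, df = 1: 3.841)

0.032; consistent

The 13:3 ratio has 16 parts, so with N = 116 the expected counts are:
  malvidin-free: 116 × 13/16 = 94.25
  malvidin-pigmented: 116 × 3/16 = 21.75
χ² = Σ (O − E)² / E
  malvidin-free: (95 − 94.25)² / 94.25 = 0.0060
  malvidin-pigmented: (21 − 21.75)² / 21.75 = 0.0259
χ² = 0.0060 + 0.0259 = 0.0319 ≈ 0.032
Degrees of freedom = 2 − 1 = 1; critical value at α = 0.05 is 3.841.
Since 0.032 < 3.841, we fail to reject the null hypothesis — the data are consistent with the 13:3 ratio.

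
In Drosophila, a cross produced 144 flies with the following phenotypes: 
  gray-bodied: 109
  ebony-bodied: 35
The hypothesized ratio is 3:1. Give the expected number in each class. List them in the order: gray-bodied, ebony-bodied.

108, 36

Under the 3:1 hypothesis (Σ ratio = 4, N = 144):
  gray-bodied: 144 × 3/4 = 108
  ebony-bodied: 144 × 1/4 = 36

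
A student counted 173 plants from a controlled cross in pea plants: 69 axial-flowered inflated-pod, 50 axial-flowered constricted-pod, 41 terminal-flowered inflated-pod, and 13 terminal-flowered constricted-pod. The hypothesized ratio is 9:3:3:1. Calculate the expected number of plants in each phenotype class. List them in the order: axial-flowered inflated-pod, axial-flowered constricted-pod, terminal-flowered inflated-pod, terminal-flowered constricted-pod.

Under the 9:3:3:1 hypothesis (Σ ratio = 16, N = 173):
  axial-flowered inflated-pod: 173 × 9/16 = 97.3125
  axial-flowered constricted-pod: 173 × 3/16 = 32.4375
  terminal-flowered inflated-pod: 173 × 3/16 = 32.4375
  terminal-flowered constricted-pod: 173 × 1/16 = 10.8125

97.3125, 32.4375, 32.4375, 10.8125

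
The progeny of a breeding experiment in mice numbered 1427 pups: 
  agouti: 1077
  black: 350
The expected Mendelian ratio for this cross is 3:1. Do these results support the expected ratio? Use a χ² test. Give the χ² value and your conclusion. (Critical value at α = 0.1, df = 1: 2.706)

0.170; consistent

Expected counts for N = 1427 under a 3:1 ratio (total parts = 4):
  agouti: 1427 × 3/4 = 1070.25
  black: 1427 × 1/4 = 356.75
χ² = Σ (O − E)² / E
  agouti: (1077 − 1070.25)² / 1070.25 = 0.0426
  black: (350 − 356.75)² / 356.75 = 0.1277
χ² = 0.0426 + 0.1277 = 0.1703 ≈ 0.170
Degrees of freedom = 2 − 1 = 1; critical value at α = 0.1 is 2.706.
Since 0.170 < 2.706, we fail to reject the null hypothesis — the data are consistent with the 3:1 ratio.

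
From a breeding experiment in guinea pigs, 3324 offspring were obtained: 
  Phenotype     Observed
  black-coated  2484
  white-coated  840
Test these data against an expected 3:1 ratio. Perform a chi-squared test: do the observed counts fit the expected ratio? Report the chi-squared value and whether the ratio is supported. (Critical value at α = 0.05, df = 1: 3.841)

0.130; consistent

Total ratio parts = 4. Expected numbers out of 3324:
  black-coated: 3324 × 3/4 = 2493
  white-coated: 3324 × 1/4 = 831
χ² = Σ (O − E)² / E
  black-coated: (2484 − 2493)² / 2493 = 0.0325
  white-coated: (840 − 831)² / 831 = 0.0975
χ² = 0.0325 + 0.0975 = 0.130
Degrees of freedom = 2 − 1 = 1; critical value at α = 0.05 is 3.841.
Since 0.130 < 3.841, we fail to reject the null hypothesis — the data are consistent with the 3:1 ratio.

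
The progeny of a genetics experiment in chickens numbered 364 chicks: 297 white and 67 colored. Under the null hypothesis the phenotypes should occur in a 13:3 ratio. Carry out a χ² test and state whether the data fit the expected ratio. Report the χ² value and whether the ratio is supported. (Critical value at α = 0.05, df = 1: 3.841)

0.028; consistent

Under the 13:3 hypothesis (Σ ratio = 16, N = 364):
  white: 364 × 13/16 = 295.75
  colored: 364 × 3/16 = 68.25
χ² = Σ (O − E)² / E
  white: (297 − 295.75)² / 295.75 = 0.0053
  colored: (67 − 68.25)² / 68.25 = 0.0229
χ² = 0.0053 + 0.0229 = 0.0282 ≈ 0.028
Degrees of freedom = 2 − 1 = 1; critical value at α = 0.05 is 3.841.
Since 0.028 < 3.841, we fail to reject the null hypothesis — the data are consistent with the 13:3 ratio.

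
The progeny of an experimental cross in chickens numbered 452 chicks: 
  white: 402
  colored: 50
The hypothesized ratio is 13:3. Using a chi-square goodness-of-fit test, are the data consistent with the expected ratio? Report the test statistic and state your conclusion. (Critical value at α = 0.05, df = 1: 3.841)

17.537; not consistent

Under the 13:3 hypothesis (Σ ratio = 16, N = 452):
  white: 452 × 13/16 = 367.25
  colored: 452 × 3/16 = 84.75
χ² = Σ (O − E)² / E
  white: (402 − 367.25)² / 367.25 = 3.2881
  colored: (50 − 84.75)² / 84.75 = 14.2485
χ² = 3.2881 + 14.2485 = 17.5366 ≈ 17.537
Degrees of freedom = 2 − 1 = 1; critical value at α = 0.05 is 3.841.
Since 17.537 > 3.841, we reject the null hypothesis — the data do not fit the 13:3 ratio.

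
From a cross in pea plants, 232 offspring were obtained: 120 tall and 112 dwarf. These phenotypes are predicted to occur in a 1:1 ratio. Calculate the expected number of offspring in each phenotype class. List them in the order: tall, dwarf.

The 1:1 ratio has 2 parts, so with N = 232 the expected counts are:
  tall: 232 × 1/2 = 116
  dwarf: 232 × 1/2 = 116

116, 116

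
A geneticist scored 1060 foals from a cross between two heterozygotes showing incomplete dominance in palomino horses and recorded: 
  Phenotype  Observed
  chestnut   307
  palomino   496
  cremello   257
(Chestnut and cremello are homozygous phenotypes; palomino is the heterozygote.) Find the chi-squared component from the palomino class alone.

2.181

With incomplete dominance, a heterozygote × heterozygote cross gives a 1:2:1 phenotypic ratio.
Under the 1:2:1 hypothesis (Σ ratio = 4, N = 1060):
  chestnut: 1060 × 1/4 = 265
  palomino: 1060 × 2/4 = 530
  cremello: 1060 × 1/4 = 265
Contribution of palomino: (496 − 530)² / 530 = 2.1811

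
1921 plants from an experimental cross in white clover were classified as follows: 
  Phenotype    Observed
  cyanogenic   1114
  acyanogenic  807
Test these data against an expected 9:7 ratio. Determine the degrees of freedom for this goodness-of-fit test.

1

A goodness-of-fit test with 2 phenotype classes has df = 2 − 1 = 1.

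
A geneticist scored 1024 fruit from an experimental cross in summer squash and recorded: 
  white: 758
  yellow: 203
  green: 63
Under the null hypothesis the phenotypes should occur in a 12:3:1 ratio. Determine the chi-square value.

Expected counts for N = 1024 under a 12:3:1 ratio (total parts = 16):
  white: 1024 × 12/16 = 768
  yellow: 1024 × 3/16 = 192
  green: 1024 × 1/16 = 64
χ² = Σ (O − E)² / E
  white: (758 − 768)² / 768 = 0.1302
  yellow: (203 − 192)² / 192 = 0.6302
  green: (63 − 64)² / 64 = 0.0156
χ² = 0.1302 + 0.6302 + 0.0156 = 0.776

0.776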